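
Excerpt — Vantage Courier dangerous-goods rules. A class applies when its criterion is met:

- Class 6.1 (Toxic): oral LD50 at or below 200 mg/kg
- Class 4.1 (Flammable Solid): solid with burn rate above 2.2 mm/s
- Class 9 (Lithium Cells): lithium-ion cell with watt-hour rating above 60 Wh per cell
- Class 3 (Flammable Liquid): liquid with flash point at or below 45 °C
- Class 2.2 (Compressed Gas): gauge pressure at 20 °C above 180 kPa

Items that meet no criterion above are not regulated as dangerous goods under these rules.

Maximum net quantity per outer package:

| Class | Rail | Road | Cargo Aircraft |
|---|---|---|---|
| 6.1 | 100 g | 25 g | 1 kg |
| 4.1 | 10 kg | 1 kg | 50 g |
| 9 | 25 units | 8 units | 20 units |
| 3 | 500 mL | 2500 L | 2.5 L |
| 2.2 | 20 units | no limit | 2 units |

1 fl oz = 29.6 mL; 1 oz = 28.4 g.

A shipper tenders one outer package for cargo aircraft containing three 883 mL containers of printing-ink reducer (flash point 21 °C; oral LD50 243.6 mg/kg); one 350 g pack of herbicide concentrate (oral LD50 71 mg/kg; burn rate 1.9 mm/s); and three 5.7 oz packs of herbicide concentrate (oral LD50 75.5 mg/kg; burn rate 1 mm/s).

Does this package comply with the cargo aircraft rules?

With flash point 21 °C (≤ 45 °C), the printing-ink reducer falls in Class 3.
Herbicide concentrate: oral LD50 71 mg/kg ≤ 200 mg/kg → Class 6.1 (Toxic).
Herbicide concentrate: oral LD50 75.5 mg/kg ≤ 200 mg/kg → Class 6.1 (Toxic).
Class 6.1 net quantity: 350 g + (three 5.7 oz packs = 485.64 g) = 835.64 g.
That is within the Class 6.1 cargo aircraft limit of 1 kg.
Class 3 quantity: three 883 mL containers = 2.649 L.
That exceeds the Class 3 cargo aircraft limit of 2.5 L.

No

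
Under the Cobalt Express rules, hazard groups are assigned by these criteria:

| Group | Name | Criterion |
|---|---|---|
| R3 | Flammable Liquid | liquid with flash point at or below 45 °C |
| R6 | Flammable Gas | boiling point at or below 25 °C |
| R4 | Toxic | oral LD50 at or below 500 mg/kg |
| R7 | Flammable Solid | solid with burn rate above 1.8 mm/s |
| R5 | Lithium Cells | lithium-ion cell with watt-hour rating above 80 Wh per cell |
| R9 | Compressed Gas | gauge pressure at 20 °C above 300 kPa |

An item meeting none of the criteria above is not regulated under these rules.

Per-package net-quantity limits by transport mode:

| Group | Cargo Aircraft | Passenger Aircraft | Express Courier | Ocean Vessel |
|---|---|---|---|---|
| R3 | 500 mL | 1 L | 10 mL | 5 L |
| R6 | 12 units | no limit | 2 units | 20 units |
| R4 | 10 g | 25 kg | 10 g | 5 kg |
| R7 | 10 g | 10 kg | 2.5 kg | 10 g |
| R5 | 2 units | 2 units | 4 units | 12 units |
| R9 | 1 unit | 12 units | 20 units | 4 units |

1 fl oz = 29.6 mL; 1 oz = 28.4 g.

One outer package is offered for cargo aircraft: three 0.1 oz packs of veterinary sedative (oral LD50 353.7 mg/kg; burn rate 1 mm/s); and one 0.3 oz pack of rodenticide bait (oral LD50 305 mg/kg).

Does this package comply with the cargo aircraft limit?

Veterinary sedative: oral LD50 353.7 mg/kg ≤ 500 mg/kg → Group R4 (Toxic).
With oral LD50 305 mg/kg (≤ 500 mg/kg), the rodenticide bait falls in Group R4.
Total Group R4: (three 0.1 oz packs = 8.52 g) + (one 0.3 oz pack = 8.52 g) = 17.04 g.
17.04 g > 10 g (cargo aircraft limit, Group R4) — over the limit.

No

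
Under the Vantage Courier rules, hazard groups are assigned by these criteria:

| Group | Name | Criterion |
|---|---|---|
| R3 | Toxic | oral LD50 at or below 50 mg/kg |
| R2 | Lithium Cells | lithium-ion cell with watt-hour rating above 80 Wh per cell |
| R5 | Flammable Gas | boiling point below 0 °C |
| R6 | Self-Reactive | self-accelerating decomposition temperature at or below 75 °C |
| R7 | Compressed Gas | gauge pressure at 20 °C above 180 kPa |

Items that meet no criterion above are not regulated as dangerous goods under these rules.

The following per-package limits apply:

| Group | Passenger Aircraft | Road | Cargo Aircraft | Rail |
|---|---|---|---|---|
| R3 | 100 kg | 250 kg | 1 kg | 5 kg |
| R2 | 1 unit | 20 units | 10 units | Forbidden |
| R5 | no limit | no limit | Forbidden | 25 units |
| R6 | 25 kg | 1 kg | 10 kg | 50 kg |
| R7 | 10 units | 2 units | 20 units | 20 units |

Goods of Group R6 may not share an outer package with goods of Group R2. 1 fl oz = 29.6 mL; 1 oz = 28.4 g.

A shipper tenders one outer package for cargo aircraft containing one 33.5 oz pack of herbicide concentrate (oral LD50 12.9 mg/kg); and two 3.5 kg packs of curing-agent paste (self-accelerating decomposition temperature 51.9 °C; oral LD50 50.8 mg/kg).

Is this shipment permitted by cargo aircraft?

Yes

Herbicide concentrate: oral LD50 12.9 mg/kg ≤ 50 mg/kg → Group R3 (Toxic).
With self-accelerating decomposition temperature 51.9 °C (≤ 75 °C), the curing-agent paste falls in Group R6.
Group R6 quantity: two 3.5 kg packs = 7 kg.
7 kg is within the cargo aircraft limit of 10 kg for Group R6.
Group R3 quantity: one 33.5 oz pack = 951.4 g.
That is within the Group R3 cargo aircraft limit of 1 kg.
The segregation rule (Group R6 with Group R2) does not apply to Group R6 with Group R3.
Every hazard group is within its cargo aircraft limit and no segregation rule is violated.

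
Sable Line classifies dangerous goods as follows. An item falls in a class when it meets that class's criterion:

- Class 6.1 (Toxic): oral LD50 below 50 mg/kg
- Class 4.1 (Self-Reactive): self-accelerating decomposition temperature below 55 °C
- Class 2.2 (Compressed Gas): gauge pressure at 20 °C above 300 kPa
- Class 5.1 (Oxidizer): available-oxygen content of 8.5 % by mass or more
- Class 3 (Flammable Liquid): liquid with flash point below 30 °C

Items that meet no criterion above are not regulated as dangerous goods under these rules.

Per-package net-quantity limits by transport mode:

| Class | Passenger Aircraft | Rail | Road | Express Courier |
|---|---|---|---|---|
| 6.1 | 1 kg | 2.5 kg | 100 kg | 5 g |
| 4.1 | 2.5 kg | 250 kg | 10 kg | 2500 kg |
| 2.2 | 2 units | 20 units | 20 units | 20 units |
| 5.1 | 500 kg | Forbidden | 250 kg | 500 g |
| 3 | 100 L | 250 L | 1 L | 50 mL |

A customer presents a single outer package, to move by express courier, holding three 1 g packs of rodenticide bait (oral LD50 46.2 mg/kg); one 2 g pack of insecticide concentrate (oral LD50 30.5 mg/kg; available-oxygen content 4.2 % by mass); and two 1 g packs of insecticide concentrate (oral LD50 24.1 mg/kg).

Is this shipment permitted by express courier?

Oral LD50 46.2 mg/kg meets the Class 6.1 criterion (Toxic), so the rodenticide bait is Class 6.1.
The insecticide concentrate has oral LD50 30.5 mg/kg, which is < 50 mg/kg, so it is Class 6.1 (Toxic).
Insecticide concentrate: oral LD50 24.1 mg/kg < 50 mg/kg → Class 6.1 (Toxic).
Total Class 6.1: (three 1 g packs = 3 g) + 2 g + (two 1 g packs = 2 g) = 7 g.
7 g exceeds the express courier limit of 5 g for Class 6.1.

No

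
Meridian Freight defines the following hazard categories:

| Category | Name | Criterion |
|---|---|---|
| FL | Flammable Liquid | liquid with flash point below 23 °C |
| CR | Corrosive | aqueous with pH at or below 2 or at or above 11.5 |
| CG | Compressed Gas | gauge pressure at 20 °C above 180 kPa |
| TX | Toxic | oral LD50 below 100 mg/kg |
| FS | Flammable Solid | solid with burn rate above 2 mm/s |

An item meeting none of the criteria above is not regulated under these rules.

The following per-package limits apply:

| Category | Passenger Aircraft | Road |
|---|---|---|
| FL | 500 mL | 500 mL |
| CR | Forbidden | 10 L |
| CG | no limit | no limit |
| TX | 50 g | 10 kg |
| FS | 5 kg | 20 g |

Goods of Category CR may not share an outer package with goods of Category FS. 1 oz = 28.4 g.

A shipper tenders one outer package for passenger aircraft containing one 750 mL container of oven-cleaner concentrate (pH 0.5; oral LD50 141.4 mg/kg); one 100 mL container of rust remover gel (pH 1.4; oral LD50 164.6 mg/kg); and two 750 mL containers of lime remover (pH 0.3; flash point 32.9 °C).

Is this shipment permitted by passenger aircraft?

With pH 0.5 (≤ 2), the oven-cleaner concentrate falls in Category CR.
pH 1.4 meets the Category CR criterion (Corrosive), so the rust remover gel is Category CR.
pH 0.3 meets the Category CR criterion (Corrosive), so the lime remover is Category CR.
Category CR net quantity: 750 mL + 100 mL + (two 750 mL containers = 1.5 L) = 2.35 L.
By passenger aircraft, Category CR is Forbidden regardless of quantity.

No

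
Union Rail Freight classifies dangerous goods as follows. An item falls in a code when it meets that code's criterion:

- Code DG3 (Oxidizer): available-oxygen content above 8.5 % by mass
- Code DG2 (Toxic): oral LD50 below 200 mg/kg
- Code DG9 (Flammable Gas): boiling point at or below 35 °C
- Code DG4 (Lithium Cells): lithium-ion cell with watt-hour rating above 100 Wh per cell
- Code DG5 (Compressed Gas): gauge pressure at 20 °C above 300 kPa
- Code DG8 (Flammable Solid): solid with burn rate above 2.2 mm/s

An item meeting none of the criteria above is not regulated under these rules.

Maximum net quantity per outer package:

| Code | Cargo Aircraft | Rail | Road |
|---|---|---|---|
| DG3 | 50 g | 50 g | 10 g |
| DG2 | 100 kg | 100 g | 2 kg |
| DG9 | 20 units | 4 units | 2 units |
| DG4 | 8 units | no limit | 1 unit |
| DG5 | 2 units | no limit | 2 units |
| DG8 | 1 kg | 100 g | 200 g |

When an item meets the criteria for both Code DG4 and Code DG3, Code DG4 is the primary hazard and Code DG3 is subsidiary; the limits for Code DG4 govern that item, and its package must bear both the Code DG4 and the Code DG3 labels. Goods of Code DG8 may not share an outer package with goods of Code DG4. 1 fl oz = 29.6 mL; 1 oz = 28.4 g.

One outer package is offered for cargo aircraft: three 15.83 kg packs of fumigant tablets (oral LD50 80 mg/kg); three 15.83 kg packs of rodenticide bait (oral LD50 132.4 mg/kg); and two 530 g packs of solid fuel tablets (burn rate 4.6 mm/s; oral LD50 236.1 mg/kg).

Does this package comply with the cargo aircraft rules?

With oral LD50 80 mg/kg (< 200 mg/kg), the fumigant tablets fall in Code DG2.
The rodenticide bait has oral LD50 132.4 mg/kg, which is < 200 mg/kg, so it is Code DG2 (Toxic).
Solid fuel tablets: burn rate 4.6 mm/s > 2.2 mm/s → Code DG8 (Flammable Solid).
Code DG8 quantity: two 530 g packs = 1.06 kg.
That exceeds the Code DG8 cargo aircraft limit of 1 kg.
Total Code DG2: (three 15.83 kg packs = 47.49 kg) + (three 15.83 kg packs = 47.49 kg) = 94.98 kg.
94.98 kg ≤ 100 kg (cargo aircraft limit, Code DG2) — within limit.
The segregation rule (Code DG8 with Code DG4) does not apply to Code DG8 with Code DG2.

No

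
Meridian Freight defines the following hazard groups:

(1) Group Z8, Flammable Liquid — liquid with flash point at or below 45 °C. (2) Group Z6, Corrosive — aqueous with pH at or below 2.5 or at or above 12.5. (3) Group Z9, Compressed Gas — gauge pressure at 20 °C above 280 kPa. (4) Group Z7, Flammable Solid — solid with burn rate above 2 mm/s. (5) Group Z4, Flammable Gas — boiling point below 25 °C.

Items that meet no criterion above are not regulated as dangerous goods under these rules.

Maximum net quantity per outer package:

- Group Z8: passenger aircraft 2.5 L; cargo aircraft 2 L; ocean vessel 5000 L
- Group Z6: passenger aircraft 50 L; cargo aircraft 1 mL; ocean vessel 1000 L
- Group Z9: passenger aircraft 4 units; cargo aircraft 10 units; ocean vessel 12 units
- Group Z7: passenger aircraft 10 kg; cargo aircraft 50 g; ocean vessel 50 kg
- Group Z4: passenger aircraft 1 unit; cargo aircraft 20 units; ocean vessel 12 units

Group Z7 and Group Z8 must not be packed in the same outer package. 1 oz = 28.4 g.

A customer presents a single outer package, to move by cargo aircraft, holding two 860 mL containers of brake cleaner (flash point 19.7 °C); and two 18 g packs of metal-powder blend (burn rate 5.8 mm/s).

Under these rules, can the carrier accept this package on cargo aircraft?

Flash point 19.7 °C meets the Group Z8 criterion (Flammable Liquid), so the brake cleaner is Group Z8.
Metal-powder blend: burn rate 5.8 mm/s > 2 mm/s → Group Z7 (Flammable Solid).
Group Z7 quantity: two 18 g packs = 36 g.
36 g ≤ 50 g (cargo aircraft limit, Group Z7) — within limit.
Group Z8 quantity: two 860 mL containers = 1.72 L.
That is within the Group Z8 cargo aircraft limit of 2 L.
Group Z7 and Group Z8 may not share an outer package.

No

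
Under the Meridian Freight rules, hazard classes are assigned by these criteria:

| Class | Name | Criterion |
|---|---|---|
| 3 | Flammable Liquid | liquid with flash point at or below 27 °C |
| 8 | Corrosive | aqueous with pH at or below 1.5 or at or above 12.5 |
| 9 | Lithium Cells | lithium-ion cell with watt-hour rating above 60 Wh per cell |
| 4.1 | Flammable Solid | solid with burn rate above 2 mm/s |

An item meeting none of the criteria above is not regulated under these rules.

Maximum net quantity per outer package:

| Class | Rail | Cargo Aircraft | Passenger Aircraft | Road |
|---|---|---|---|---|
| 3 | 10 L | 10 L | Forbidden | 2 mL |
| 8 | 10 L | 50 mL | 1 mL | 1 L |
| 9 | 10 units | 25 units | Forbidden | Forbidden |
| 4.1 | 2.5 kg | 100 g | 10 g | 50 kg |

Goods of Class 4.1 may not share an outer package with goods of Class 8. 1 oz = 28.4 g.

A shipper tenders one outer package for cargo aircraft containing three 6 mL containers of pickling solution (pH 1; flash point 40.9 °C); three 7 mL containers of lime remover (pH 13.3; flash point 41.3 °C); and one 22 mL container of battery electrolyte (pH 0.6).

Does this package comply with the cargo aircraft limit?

The pickling solution has pH 1, which is ≤ 1.5, so it is Class 8 (Corrosive).
Lime remover: pH 13.3 ≥ 12.5 → Class 8 (Corrosive).
pH 0.6 meets the Class 8 criterion (Corrosive), so the battery electrolyte is Class 8.
Class 8 net quantity: (three 6 mL containers = 18 mL) + (three 7 mL containers = 21 mL) + 22 mL = 61 mL.
61 mL exceeds the cargo aircraft limit of 50 mL for Class 8.

No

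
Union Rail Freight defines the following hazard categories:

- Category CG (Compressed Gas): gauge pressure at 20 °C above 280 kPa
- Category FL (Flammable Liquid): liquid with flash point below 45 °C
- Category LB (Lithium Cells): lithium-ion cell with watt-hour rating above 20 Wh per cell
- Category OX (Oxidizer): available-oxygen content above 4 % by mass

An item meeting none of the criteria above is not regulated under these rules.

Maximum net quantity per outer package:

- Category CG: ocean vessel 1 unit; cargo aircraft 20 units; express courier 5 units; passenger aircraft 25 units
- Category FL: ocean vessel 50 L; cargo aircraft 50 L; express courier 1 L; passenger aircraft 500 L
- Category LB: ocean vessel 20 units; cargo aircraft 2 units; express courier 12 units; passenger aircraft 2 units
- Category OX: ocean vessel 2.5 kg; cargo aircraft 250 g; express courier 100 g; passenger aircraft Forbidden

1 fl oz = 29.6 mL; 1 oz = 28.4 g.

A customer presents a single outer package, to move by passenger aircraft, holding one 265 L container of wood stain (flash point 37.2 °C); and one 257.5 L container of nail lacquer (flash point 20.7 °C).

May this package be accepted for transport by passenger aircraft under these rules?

No

Flash point 37.2 °C meets the Category FL criterion (Flammable Liquid), so the wood stain is Category FL.
The nail lacquer has flash point 20.7 °C, which is < 45 °C, so it is Category FL (Flammable Liquid).
Total Category FL: 265 L + 257.5 L = 522.5 L.
522.5 L exceeds the passenger aircraft limit of 500 L for Category FL.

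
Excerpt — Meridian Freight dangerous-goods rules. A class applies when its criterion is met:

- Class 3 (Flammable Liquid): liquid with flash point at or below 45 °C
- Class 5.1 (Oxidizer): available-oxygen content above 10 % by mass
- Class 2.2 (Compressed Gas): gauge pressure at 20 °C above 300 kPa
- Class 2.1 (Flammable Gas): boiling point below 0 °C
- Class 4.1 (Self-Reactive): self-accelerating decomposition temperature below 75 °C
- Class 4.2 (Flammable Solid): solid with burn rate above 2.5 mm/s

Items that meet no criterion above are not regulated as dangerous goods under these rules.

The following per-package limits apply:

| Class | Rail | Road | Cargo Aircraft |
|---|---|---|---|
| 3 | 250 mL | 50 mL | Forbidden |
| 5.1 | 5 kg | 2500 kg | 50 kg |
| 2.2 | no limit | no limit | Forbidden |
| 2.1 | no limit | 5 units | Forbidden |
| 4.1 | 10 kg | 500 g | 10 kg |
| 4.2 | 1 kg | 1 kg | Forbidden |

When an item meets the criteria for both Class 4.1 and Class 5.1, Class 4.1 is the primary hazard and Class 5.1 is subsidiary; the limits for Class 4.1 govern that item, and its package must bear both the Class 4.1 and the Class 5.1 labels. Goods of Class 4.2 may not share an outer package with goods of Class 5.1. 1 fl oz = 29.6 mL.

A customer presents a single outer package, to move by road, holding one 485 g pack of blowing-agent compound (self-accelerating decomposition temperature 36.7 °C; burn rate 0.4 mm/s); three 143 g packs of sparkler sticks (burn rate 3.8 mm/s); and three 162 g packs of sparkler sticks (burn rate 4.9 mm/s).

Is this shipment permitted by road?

Yes

Blowing-agent compound: self-accelerating decomposition temperature 36.7 °C < 75 °C → Class 4.1 (Self-Reactive).
With burn rate 3.8 mm/s (> 2.5 mm/s), the sparkler sticks fall in Class 4.2.
Burn rate 4.9 mm/s meets the Class 4.2 criterion (Flammable Solid), so the sparkler sticks are Class 4.2.
Total Class 4.2: (three 143 g packs = 429 g) + (three 162 g packs = 486 g) = 915 g.
915 g ≤ 1 kg (road limit, Class 4.2) — within limit.
Class 4.1 quantity: 485 g.
That is within the Class 4.1 road limit of 500 g.
The segregation rule (Class 4.2 with Class 5.1) does not apply to Class 4.2 with Class 4.1.
Every hazard class is within its road limit and no segregation rule is violated.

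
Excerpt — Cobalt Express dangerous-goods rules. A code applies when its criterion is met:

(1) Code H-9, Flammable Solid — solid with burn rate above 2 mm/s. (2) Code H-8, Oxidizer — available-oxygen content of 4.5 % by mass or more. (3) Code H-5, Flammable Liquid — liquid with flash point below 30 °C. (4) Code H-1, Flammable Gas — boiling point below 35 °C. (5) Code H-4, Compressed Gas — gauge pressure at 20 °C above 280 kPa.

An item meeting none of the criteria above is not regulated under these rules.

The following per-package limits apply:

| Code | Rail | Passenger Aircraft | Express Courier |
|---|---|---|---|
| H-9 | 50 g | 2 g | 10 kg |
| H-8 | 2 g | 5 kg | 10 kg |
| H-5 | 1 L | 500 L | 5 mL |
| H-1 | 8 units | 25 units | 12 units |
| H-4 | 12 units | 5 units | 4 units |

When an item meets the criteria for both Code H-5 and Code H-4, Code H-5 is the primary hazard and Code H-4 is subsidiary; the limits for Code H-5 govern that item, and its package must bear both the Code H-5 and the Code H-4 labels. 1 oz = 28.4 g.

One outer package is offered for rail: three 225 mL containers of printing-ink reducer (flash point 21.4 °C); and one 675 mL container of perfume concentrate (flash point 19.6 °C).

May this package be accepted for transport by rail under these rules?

No

Printing-ink reducer: flash point 21.4 °C < 30 °C → Code H-5 (Flammable Liquid).
With flash point 19.6 °C (< 30 °C), the perfume concentrate falls in Code H-5.
Code H-5 net quantity: (three 225 mL containers = 675 mL) + 675 mL = 1.35 L.
1.35 L > 1 L (rail limit, Code H-5) — over the limit.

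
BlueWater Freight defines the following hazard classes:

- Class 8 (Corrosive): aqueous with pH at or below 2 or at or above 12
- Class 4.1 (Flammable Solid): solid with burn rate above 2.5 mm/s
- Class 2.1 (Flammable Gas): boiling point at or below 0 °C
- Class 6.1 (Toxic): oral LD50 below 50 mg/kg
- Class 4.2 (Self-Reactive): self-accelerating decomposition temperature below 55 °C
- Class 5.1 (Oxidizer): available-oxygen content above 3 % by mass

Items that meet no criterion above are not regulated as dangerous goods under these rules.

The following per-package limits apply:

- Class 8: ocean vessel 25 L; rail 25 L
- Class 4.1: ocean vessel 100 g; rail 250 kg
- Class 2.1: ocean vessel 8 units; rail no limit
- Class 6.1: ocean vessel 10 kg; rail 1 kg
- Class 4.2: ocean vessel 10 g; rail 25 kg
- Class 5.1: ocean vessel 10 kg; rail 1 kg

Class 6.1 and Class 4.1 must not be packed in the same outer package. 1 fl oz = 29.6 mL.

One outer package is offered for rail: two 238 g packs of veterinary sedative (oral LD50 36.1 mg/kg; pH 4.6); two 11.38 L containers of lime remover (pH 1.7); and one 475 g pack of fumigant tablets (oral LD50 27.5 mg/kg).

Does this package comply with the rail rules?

Yes

With oral LD50 36.1 mg/kg (< 50 mg/kg), the veterinary sedative falls in Class 6.1.
Lime remover: pH 1.7 ≤ 2 → Class 8 (Corrosive).
The fumigant tablets have oral LD50 27.5 mg/kg, which is < 50 mg/kg, so they are Class 6.1 (Toxic).
Total Class 6.1: (two 238 g packs = 476 g) + 475 g = 951 g.
951 g is within the rail limit of 1 kg for Class 6.1.
Class 8 quantity: two 11.38 L containers = 22.76 L.
That is within the Class 8 rail limit of 25 L.
The segregation rule (Class 6.1 with Class 4.1) does not apply to Class 6.1 with Class 8.
Every hazard class is within its rail limit and no segregation rule is violated.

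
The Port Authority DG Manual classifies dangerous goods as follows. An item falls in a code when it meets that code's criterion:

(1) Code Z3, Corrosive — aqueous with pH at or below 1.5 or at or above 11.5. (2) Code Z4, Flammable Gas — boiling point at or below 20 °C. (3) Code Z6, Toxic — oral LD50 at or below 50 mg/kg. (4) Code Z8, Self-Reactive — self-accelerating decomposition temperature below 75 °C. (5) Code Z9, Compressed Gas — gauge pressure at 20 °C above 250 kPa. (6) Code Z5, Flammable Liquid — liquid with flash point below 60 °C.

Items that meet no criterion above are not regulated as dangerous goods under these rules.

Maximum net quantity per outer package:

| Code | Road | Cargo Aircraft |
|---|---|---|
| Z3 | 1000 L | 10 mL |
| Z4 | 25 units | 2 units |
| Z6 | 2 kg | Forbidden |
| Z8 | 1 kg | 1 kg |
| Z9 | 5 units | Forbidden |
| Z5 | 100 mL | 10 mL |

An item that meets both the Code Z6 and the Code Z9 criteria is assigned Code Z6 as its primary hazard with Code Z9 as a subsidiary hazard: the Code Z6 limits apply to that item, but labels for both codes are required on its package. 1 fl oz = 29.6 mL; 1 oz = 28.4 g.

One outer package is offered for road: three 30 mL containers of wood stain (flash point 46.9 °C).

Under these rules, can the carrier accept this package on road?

Yes

Wood stain: flash point 46.9 °C < 60 °C → Code Z5 (Flammable Liquid).
Code Z5 quantity: three 30 mL containers = 90 mL.
90 mL is within the road limit of 100 mL for Code Z5.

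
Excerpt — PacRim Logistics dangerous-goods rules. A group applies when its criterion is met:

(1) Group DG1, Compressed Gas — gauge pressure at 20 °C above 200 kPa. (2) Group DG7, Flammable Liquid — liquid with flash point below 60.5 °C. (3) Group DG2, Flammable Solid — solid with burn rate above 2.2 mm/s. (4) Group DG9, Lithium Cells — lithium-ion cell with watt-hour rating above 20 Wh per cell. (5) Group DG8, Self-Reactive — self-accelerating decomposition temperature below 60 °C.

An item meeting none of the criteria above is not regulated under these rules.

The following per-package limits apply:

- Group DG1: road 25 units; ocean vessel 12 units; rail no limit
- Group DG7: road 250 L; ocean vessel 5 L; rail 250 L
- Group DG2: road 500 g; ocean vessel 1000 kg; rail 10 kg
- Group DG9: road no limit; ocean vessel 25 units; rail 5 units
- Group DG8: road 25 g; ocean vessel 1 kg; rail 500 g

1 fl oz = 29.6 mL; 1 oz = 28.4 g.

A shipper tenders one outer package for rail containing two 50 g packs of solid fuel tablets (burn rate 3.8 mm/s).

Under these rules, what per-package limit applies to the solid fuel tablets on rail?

10 kg

Solid fuel tablets: burn rate 3.8 mm/s > 2.2 mm/s → Group DG2 (Flammable Solid).
The rail limit for Group DG2 is 10 kg.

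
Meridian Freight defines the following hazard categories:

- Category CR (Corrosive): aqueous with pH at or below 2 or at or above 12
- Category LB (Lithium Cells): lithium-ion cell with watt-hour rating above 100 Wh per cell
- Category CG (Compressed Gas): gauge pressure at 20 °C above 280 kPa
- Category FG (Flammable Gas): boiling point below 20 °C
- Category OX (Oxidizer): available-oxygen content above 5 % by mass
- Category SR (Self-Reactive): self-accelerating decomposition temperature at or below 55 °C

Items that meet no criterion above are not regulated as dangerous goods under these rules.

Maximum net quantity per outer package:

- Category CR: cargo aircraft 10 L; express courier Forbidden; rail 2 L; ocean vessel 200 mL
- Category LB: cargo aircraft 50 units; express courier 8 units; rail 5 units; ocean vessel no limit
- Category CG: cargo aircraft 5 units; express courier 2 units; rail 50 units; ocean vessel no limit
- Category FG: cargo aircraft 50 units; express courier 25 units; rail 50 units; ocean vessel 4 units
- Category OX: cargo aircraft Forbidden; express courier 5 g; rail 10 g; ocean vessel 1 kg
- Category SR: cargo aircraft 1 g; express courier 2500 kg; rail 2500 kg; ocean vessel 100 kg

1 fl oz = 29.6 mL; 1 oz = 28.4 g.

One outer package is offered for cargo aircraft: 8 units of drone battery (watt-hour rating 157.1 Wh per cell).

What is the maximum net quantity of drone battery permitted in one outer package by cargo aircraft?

50 units

With watt-hour rating 157.1 Wh per cell (> 100 Wh per cell), the drone battery falls in Category LB.
The cargo aircraft limit for Category LB is 50 units.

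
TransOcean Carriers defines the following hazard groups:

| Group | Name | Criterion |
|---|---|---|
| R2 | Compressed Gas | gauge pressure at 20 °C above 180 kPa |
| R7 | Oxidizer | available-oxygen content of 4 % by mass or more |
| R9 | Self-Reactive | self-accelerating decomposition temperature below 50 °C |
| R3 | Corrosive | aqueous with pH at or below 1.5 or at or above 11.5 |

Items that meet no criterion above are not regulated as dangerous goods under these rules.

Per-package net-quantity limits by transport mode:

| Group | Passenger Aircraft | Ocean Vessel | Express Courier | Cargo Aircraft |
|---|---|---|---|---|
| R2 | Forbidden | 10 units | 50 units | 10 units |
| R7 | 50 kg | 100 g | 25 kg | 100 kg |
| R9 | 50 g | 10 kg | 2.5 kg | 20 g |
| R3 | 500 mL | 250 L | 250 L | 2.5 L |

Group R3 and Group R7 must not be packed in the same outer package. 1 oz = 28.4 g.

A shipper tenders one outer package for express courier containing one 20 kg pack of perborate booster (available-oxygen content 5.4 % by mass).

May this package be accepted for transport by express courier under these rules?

Yes

With available-oxygen content 5.4 % by mass (≥ 4 % by mass), the perborate booster falls in Group R7.
Group R7 quantity: 20 kg.
20 kg is within the express courier limit of 25 kg for Group R7.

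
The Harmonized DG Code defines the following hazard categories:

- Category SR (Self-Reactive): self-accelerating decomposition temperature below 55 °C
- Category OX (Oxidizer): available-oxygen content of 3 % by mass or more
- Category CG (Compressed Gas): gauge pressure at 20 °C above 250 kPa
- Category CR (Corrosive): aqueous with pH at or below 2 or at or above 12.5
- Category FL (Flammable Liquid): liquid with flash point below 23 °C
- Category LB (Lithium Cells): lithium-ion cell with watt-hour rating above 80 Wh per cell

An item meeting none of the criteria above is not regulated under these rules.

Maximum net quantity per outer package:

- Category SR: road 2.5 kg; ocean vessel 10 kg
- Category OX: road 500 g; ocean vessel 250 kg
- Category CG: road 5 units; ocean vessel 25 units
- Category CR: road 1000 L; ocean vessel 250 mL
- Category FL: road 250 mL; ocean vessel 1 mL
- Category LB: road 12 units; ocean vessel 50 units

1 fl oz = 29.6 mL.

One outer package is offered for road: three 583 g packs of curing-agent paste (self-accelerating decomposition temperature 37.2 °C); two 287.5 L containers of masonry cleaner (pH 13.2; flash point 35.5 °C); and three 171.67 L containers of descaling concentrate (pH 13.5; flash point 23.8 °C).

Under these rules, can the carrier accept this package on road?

No

With self-accelerating decomposition temperature 37.2 °C (< 55 °C), the curing-agent paste falls in Category SR.
Masonry cleaner: pH 13.2 ≥ 12.5 → Category CR (Corrosive).
With pH 13.5 (≥ 12.5), the descaling concentrate falls in Category CR.
Category CR net quantity: (two 287.5 L containers = 575 L) + (three 171.67 L containers = 515.01 L) = 1090.01 L.
1090.01 L exceeds the road limit of 1000 L for Category CR.
Category SR quantity: three 583 g packs = 1.749 kg.
That is within the Category SR road limit of 2.5 kg.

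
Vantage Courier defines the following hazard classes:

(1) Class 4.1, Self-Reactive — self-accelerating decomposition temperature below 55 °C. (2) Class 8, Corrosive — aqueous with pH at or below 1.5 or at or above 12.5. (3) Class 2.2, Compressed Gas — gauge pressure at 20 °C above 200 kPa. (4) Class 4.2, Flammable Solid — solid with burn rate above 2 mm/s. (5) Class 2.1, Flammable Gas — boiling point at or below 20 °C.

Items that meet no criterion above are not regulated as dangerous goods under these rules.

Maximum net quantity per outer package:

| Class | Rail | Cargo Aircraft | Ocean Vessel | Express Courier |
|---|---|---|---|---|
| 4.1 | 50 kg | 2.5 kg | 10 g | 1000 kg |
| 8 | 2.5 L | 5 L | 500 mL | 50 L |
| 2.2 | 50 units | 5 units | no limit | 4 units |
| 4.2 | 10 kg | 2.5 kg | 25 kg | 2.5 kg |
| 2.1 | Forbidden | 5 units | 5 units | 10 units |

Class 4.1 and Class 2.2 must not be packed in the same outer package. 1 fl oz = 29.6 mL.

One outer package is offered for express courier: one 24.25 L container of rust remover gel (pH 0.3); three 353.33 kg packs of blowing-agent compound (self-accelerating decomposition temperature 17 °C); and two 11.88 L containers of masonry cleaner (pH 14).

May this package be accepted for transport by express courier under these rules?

pH 0.3 meets the Class 8 criterion (Corrosive), so the rust remover gel is Class 8.
Blowing-agent compound: self-accelerating decomposition temperature 17 °C < 55 °C → Class 4.1 (Self-Reactive).
pH 14 meets the Class 8 criterion (Corrosive), so the masonry cleaner is Class 8.
Class 8 net quantity: 24.25 L + (two 11.88 L containers = 23.76 L) = 48.01 L.
That is within the Class 8 express courier limit of 50 L.
Class 4.1 quantity: three 353.33 kg packs = 1059.99 kg.
1059.99 kg > 1000 kg (express courier limit, Class 4.1) — over the limit.
The segregation rule (Class 4.1 with Class 2.2) does not apply to Class 8 with Class 4.1.

No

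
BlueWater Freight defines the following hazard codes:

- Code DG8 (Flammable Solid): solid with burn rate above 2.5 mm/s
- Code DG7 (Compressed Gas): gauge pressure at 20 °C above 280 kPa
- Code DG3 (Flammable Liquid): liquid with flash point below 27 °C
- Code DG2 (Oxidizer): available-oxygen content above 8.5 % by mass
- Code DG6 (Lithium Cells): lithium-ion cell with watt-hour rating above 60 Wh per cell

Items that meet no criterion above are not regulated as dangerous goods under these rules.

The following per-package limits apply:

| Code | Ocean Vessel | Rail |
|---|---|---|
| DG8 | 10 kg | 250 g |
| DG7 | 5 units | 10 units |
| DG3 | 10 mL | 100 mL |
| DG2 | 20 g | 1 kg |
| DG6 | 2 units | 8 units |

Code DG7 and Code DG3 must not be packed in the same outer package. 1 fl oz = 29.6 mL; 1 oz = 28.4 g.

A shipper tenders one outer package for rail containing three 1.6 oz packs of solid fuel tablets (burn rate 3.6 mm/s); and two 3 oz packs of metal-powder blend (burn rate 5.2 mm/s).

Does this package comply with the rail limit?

No

Solid fuel tablets: burn rate 3.6 mm/s > 2.5 mm/s → Code DG8 (Flammable Solid).
Metal-powder blend: burn rate 5.2 mm/s > 2.5 mm/s → Code DG8 (Flammable Solid).
Total Code DG8: (three 1.6 oz packs = 136.32 g) + (two 3 oz packs = 170.4 g) = 306.72 g.
306.72 g exceeds the rail limit of 250 g for Code DG8.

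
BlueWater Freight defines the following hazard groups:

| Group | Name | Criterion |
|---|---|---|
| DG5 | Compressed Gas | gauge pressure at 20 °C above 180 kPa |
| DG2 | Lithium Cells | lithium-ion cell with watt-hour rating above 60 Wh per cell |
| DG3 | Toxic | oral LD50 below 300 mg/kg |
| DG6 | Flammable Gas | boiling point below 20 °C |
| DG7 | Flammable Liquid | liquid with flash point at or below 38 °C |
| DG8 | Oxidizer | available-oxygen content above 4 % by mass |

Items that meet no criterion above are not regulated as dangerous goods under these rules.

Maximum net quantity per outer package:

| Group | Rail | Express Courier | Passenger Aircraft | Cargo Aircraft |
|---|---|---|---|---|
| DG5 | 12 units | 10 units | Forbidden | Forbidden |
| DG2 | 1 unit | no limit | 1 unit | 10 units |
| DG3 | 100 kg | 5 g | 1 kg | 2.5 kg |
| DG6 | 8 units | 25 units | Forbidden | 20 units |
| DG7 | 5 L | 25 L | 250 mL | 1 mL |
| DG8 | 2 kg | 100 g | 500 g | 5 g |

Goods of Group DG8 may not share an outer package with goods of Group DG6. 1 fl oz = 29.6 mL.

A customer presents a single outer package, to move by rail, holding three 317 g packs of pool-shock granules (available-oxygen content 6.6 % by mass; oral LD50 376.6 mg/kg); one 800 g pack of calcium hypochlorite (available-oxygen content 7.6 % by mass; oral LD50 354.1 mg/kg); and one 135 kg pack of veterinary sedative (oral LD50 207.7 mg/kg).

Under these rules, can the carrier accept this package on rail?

No

With available-oxygen content 6.6 % by mass (> 4 % by mass), the pool-shock granules fall in Group DG8.
The calcium hypochlorite has available-oxygen content 7.6 % by mass, which is > 4 % by mass, so it is Group DG8 (Oxidizer).
The veterinary sedative has oral LD50 207.7 mg/kg, which is < 300 mg/kg, so it is Group DG3 (Toxic).
Total Group DG8: (three 317 g packs = 951 g) + 800 g = 1.751 kg.
1.751 kg is within the rail limit of 2 kg for Group DG8.
Group DG3 quantity: 135 kg.
135 kg exceeds the rail limit of 100 kg for Group DG3.
The segregation rule (Group DG8 with Group DG6) does not apply to Group DG8 with Group DG3.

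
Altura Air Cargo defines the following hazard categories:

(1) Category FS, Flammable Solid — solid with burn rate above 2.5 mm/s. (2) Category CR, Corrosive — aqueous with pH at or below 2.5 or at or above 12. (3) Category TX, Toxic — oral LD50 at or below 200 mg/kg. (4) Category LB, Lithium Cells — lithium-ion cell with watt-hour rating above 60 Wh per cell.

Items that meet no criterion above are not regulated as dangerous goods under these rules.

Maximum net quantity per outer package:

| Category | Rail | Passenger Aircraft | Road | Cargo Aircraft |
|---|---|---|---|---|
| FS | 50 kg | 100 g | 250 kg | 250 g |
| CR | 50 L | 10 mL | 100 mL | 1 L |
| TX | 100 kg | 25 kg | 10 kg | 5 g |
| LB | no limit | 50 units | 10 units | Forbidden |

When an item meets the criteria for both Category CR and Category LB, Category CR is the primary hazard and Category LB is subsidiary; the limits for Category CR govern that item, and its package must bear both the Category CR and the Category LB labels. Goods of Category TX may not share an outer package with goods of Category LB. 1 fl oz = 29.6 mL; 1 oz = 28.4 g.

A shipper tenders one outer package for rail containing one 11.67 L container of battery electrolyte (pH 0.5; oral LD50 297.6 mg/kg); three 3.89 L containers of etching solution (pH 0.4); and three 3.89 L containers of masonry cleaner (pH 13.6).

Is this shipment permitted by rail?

Yes

pH 0.5 meets the Category CR criterion (Corrosive), so the battery electrolyte is Category CR.
Etching solution: pH 0.4 ≤ 2.5 → Category CR (Corrosive).
pH 13.6 meets the Category CR criterion (Corrosive), so the masonry cleaner is Category CR.
Category CR net quantity: 11.67 L + (three 3.89 L containers = 11.67 L) + (three 3.89 L containers = 11.67 L) = 35.01 L.
35.01 L ≤ 50 L (rail limit, Category CR) — within limit.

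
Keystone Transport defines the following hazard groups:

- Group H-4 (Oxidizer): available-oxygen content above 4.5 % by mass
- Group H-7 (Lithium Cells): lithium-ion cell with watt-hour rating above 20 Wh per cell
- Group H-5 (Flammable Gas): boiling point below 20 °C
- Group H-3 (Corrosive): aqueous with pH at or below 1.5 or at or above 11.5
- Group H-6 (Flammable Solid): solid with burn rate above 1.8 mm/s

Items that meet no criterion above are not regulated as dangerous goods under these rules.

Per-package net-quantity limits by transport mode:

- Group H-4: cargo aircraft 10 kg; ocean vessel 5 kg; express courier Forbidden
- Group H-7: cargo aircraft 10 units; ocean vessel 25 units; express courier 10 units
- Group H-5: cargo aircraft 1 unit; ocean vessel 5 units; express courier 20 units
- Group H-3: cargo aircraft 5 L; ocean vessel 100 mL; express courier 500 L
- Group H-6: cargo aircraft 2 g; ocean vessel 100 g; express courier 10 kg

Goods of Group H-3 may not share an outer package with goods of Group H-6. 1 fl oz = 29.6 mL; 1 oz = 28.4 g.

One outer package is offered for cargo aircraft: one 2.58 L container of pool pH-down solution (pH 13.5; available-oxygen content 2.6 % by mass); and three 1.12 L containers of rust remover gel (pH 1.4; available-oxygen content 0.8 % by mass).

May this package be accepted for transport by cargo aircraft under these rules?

No

Pool pH-down solution: pH 13.5 ≥ 11.5 → Group H-3 (Corrosive).
Rust remover gel: pH 1.4 ≤ 1.5 → Group H-3 (Corrosive).
Total Group H-3: 2.58 L + (three 1.12 L containers = 3.36 L) = 5.94 L.
That exceeds the Group H-3 cargo aircraft limit of 5 L.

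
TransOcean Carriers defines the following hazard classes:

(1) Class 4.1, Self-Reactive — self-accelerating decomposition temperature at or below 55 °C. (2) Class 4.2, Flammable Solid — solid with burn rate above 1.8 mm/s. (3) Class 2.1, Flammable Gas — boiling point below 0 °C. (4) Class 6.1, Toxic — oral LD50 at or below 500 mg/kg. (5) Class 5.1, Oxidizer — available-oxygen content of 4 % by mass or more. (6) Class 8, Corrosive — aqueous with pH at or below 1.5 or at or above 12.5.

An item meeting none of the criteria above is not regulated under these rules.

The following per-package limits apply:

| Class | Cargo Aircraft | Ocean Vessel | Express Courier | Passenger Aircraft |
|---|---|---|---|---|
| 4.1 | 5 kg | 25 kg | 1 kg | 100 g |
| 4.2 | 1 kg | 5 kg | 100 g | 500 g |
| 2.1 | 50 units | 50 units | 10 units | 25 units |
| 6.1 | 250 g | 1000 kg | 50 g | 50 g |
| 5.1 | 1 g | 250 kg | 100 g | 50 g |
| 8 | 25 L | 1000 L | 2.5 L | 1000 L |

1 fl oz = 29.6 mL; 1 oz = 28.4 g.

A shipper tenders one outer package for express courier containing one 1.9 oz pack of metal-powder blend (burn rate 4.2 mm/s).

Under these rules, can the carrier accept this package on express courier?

Yes

Burn rate 4.2 mm/s meets the Class 4.2 criterion (Flammable Solid), so the metal-powder blend is Class 4.2.
Class 4.2 quantity: one 1.9 oz pack = 53.96 g.
That is within the Class 4.2 express courier limit of 100 g.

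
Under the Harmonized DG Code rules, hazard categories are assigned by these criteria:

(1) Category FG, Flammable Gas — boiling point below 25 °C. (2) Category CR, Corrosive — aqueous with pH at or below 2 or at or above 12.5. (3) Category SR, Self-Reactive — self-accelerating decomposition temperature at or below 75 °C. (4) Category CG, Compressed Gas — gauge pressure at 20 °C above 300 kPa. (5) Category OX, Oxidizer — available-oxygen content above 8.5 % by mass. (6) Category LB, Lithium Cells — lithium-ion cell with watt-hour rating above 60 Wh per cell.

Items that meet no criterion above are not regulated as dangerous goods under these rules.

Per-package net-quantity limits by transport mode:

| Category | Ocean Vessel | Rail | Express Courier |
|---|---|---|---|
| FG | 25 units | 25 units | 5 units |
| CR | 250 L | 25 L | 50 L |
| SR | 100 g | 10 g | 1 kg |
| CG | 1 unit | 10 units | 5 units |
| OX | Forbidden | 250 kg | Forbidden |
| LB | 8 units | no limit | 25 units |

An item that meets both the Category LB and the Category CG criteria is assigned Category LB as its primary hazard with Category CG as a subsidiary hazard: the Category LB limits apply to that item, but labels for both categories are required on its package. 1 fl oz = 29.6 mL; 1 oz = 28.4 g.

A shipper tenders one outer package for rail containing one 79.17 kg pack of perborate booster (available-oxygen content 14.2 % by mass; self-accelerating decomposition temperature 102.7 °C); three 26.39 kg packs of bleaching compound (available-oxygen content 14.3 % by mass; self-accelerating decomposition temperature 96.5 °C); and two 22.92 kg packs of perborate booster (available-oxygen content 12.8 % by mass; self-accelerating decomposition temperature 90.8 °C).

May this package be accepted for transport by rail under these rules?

Perborate booster: available-oxygen content 14.2 % by mass > 8.5 % by mass → Category OX (Oxidizer).
Bleaching compound: available-oxygen content 14.3 % by mass > 8.5 % by mass → Category OX (Oxidizer).
With available-oxygen content 12.8 % by mass (> 8.5 % by mass), the perborate booster falls in Category OX.
Category OX net quantity: 79.17 kg + (three 26.39 kg packs = 79.17 kg) + (two 22.92 kg packs = 45.84 kg) = 204.18 kg.
204.18 kg ≤ 250 kg (rail limit, Category OX) — within limit.

Yes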